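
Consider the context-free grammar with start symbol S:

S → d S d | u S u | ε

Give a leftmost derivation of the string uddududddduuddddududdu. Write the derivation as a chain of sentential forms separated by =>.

S => uSu   [S → u S u]
uSu => udSdu   [S → d S d]
udSdu => uddSddu   [S → d S d]
uddSddu => udduSuddu   [S → u S u]
udduSuddu => uddudSduddu   [S → d S d]
uddudSduddu => udduduSududdu   [S → u S u]
udduduSududdu => uddududSdududdu   [S → d S d]
uddududSdududdu => uddududdSddududdu   [S → d S d]
uddududdSddududdu => uddududddSdddududdu   [S → d S d]
uddududddSdddududdu => uddududdddSddddududdu   [S → d S d]
uddududdddSddddududdu => uddududddduSuddddududdu   [S → u S u]
uddududddduSuddddududdu => uddududddduuddddududdu   [S → ε]

S => uSu => udSdu => uddSddu => udduSuddu => uddudSduddu => udduduSududdu => uddududSdududdu => uddududdSddududdu => uddududddSdddududdu => uddududdddSddddududdu => uddududddduSuddddududdu => uddududddduuddddududdu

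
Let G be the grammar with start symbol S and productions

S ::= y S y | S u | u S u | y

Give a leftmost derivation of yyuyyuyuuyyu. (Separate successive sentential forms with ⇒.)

S ⇒ Su ⇒ ySyu ⇒ yySyyu ⇒ yyuSuyyu ⇒ yyuSuuyyu ⇒ yyuySyuuyyu ⇒ yyuySuyuuyyu ⇒ yyuyyuyuuyyu

S ⇒ Su   [S ::= S u]
Su ⇒ ySyu   [S ::= y S y]
ySyu ⇒ yySyyu   [S ::= y S y]
yySyyu ⇒ yyuSuyyu   [S ::= u S u]
yyuSuyyu ⇒ yyuSuuyyu   [S ::= S u]
yyuSuuyyu ⇒ yyuySyuuyyu   [S ::= y S y]
yyuySyuuyyu ⇒ yyuySuyuuyyu   [S ::= S u]
yyuySuyuuyyu ⇒ yyuyyuyuuyyu   [S ::= y]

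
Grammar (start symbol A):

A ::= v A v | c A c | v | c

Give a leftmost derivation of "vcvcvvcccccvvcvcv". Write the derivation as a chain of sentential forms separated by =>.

A => vAv   [A ::= v A v]
vAv => vcAcv   [A ::= c A c]
vcAcv => vcvAvcv   [A ::= v A v]
vcvAvcv => vcvcAcvcv   [A ::= c A c]
vcvcAcvcv => vcvcvAvcvcv   [A ::= v A v]
vcvcvAvcvcv => vcvcvvAvvcvcv   [A ::= v A v]
vcvcvvAvvcvcv => vcvcvvcAcvvcvcv   [A ::= c A c]
vcvcvvcAcvvcvcv => vcvcvvccAccvvcvcv   [A ::= c A c]
vcvcvvccAccvvcvcv => vcvcvvcccccvvcvcv   [A ::= c]

A=>vAv=>vcAcv=>vcvAvcv=>vcvcAcvcv=>vcvcvAvcvcv=>vcvcvvAvvcvcv=>vcvcvvcAcvvcvcv=>vcvcvvccAccvvcvcv=>vcvcvvcccccvvcvcv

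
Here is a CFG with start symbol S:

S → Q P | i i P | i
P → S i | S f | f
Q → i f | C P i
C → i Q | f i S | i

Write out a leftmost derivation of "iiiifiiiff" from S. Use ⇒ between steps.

S ⇒ iiP   [S → i i P]
iiP ⇒ iiSf   [P → S f]
iiSf ⇒ iiQPf   [S → Q P]
iiQPf ⇒ iiCPiPf   [Q → C P i]
iiCPiPf ⇒ iiiQPiPf   [C → i Q]
iiiQPiPf ⇒ iiiifPiPf   [Q → i f]
iiiifPiPf ⇒ iiiifSiiPf   [P → S i]
iiiifSiiPf ⇒ iiiifiiiPf   [S → i]
iiiifiiiPf ⇒ iiiifiiiff   [P → f]

S ⇒ iiP ⇒ iiSf ⇒ iiQPf ⇒ iiCPiPf ⇒ iiiQPiPf ⇒ iiiifPiPf ⇒ iiiifSiiPf ⇒ iiiifiiiPf ⇒ iiiifiiiff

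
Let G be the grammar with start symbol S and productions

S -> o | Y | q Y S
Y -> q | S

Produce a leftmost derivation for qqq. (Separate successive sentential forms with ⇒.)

S ⇒ qYS   [S -> q Y S]
qYS ⇒ qqS   [Y -> q]
qqS ⇒ qqY   [S -> Y]
qqY ⇒ qqq   [Y -> q]

S⇒qYS⇒qqS⇒qqY⇒qqq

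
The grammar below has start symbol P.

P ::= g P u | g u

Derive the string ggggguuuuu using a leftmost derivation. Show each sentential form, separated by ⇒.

P ⇒ gPu ⇒ ggPuu ⇒ gggPuuu ⇒ ggggPuuuu ⇒ ggggguuuuu

P ⇒ gPu   [P ::= g P u]
gPu ⇒ ggPuu   [P ::= g P u]
ggPuu ⇒ gggPuuu   [P ::= g P u]
gggPuuu ⇒ ggggPuuuu   [P ::= g P u]
ggggPuuuu ⇒ ggggguuuuu   [P ::= g u]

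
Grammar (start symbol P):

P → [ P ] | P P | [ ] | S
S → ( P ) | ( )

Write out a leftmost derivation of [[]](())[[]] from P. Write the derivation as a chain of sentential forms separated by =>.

P => PP => [P]P => [[]]P => [[]]PP => [[]]SP => [[]](P)P => [[]](S)P => [[]](())P => [[]](())[P] => [[]](())[[]]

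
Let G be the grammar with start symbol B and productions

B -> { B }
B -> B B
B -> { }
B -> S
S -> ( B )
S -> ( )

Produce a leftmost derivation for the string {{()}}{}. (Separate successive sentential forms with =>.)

B => BB => {B}B => {{B}}B => {{S}}B => {{()}}B => {{()}}{}

B => BB   [B -> B B]
BB => {B}B   [B -> { B }]
{B}B => {{B}}B   [B -> { B }]
{{B}}B => {{S}}B   [B -> S]
{{S}}B => {{()}}B   [S -> ( )]
{{()}}B => {{()}}{}   [B -> { }]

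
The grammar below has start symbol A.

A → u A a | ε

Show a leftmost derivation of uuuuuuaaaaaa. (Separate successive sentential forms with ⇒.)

A⇒uAa⇒uuAaa⇒uuuAaaa⇒uuuuAaaaa⇒uuuuuAaaaaa⇒uuuuuuAaaaaaa⇒uuuuuuaaaaaa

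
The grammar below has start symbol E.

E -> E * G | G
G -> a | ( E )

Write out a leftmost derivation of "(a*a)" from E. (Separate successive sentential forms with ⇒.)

E⇒G⇒(E)⇒(E*G)⇒(G*G)⇒(a*G)⇒(a*a)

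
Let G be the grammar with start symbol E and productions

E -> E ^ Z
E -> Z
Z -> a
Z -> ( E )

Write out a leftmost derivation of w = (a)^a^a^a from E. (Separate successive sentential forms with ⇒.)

E ⇒ E^Z   [E -> E ^ Z]
E^Z ⇒ E^Z^Z   [E -> E ^ Z]
E^Z^Z ⇒ E^Z^Z^Z   [E -> E ^ Z]
E^Z^Z^Z ⇒ Z^Z^Z^Z   [E -> Z]
Z^Z^Z^Z ⇒ (E)^Z^Z^Z   [Z -> ( E )]
(E)^Z^Z^Z ⇒ (Z)^Z^Z^Z   [E -> Z]
(Z)^Z^Z^Z ⇒ (a)^Z^Z^Z   [Z -> a]
(a)^Z^Z^Z ⇒ (a)^a^Z^Z   [Z -> a]
(a)^a^Z^Z ⇒ (a)^a^a^Z   [Z -> a]
(a)^a^a^Z ⇒ (a)^a^a^a   [Z -> a]

E⇒E^Z⇒E^Z^Z⇒E^Z^Z^Z⇒Z^Z^Z^Z⇒(E)^Z^Z^Z⇒(Z)^Z^Z^Z⇒(a)^Z^Z^Z⇒(a)^a^Z^Z⇒(a)^a^a^Z⇒(a)^a^a^a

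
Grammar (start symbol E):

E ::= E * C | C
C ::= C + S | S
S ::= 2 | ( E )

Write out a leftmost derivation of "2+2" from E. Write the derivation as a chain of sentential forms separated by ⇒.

E ⇒ C   [E ::= C]
C ⇒ C+S   [C ::= C + S]
C+S ⇒ S+S   [C ::= S]
S+S ⇒ 2+S   [S ::= 2]
2+S ⇒ 2+2   [S ::= 2]

E⇒C⇒C+S⇒S+S⇒2+S⇒2+2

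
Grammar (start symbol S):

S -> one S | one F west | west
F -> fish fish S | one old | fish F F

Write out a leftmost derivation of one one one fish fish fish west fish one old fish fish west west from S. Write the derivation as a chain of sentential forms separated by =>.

S => one S   [S -> one S]
one S => one one S   [S -> one S]
one one S => one one one F west   [S -> one F west]
one one one F west => one one one fish F F west   [F -> fish F F]
one one one fish F F west => one one one fish fish fish S F west   [F -> fish fish S]
one one one fish fish fish S F west => one one one fish fish fish west F west   [S -> west]
one one one fish fish fish west F west => one one one fish fish fish west fish F F west   [F -> fish F F]
one one one fish fish fish west fish F F west => one one one fish fish fish west fish one old F west   [F -> one old]
one one one fish fish fish west fish one old F west => one one one fish fish fish west fish one old fish fish S west   [F -> fish fish S]
one one one fish fish fish west fish one old fish fish S west => one one one fish fish fish west fish one old fish fish west west   [S -> west]

S => one S => one one S => one one one F west => one one one fish F F west => one one one fish fish fish S F west => one one one fish fish fish west F west => one one one fish fish fish west fish F F west => one one one fish fish fish west fish one old F west => one one one fish fish fish west fish one old fish fish S west => one one one fish fish fish west fish one old fish fish west west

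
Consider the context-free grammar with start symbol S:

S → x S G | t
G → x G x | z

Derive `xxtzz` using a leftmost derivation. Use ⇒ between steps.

S ⇒ xSG ⇒ xxSGG ⇒ xxtGG ⇒ xxtzG ⇒ xxtzz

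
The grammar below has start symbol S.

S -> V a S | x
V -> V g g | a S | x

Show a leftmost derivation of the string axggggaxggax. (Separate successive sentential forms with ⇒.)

S ⇒ VaS ⇒ VggaS ⇒ aSggaS ⇒ aVaSggaS ⇒ aVggaSggaS ⇒ aVggggaSggaS ⇒ axggggaSggaS ⇒ axggggaxggaS ⇒ axggggaxggax

S ⇒ VaS   [S -> V a S]
VaS ⇒ VggaS   [V -> V g g]
VggaS ⇒ aSggaS   [V -> a S]
aSggaS ⇒ aVaSggaS   [S -> V a S]
aVaSggaS ⇒ aVggaSggaS   [V -> V g g]
aVggaSggaS ⇒ aVggggaSggaS   [V -> V g g]
aVggggaSggaS ⇒ axggggaSggaS   [V -> x]
axggggaSggaS ⇒ axggggaxggaS   [S -> x]
axggggaxggaS ⇒ axggggaxggax   [S -> x]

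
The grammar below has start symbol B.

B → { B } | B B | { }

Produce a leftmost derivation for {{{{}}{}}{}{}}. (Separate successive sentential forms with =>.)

B => {B}   [B → { B }]
{B} => {BB}   [B → B B]
{BB} => {BBB}   [B → B B]
{BBB} => {{B}BB}   [B → { B }]
{{B}BB} => {{BB}BB}   [B → B B]
{{BB}BB} => {{{B}B}BB}   [B → { B }]
{{{B}B}BB} => {{{{}}B}BB}   [B → { }]
{{{{}}B}BB} => {{{{}}{}}BB}   [B → { }]
{{{{}}{}}BB} => {{{{}}{}}{}B}   [B → { }]
{{{{}}{}}{}B} => {{{{}}{}}{}{}}   [B → { }]

B => {B} => {BB} => {BBB} => {{B}BB} => {{BB}BB} => {{{B}B}BB} => {{{{}}B}BB} => {{{{}}{}}BB} => {{{{}}{}}{}B} => {{{{}}{}}{}{}}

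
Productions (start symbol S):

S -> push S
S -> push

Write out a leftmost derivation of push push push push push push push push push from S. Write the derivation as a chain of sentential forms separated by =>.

S => push S => push push S => push push push S => push push push push S => push push push push push S => push push push push push push S => push push push push push push push S => push push push push push push push push S => push push push push push push push push push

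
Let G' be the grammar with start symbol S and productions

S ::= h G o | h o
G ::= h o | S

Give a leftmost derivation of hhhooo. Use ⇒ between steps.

S ⇒ hGo ⇒ hSo ⇒ hhGoo ⇒ hhSoo ⇒ hhhooo

S ⇒ hGo   [S ::= h G o]
hGo ⇒ hSo   [G ::= S]
hSo ⇒ hhGoo   [S ::= h G o]
hhGoo ⇒ hhSoo   [G ::= S]
hhSoo ⇒ hhhooo   [S ::= h o]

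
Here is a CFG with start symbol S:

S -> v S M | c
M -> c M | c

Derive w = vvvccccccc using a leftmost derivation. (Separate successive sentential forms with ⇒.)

S ⇒ vSM ⇒ vvSMM ⇒ vvvSMMM ⇒ vvvcMMM ⇒ vvvccMM ⇒ vvvcccMM ⇒ vvvccccM ⇒ vvvcccccM ⇒ vvvccccccM ⇒ vvvccccccc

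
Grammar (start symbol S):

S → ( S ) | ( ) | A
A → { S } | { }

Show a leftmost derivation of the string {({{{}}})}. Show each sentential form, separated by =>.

S => A => {S} => {(S)} => {(A)} => {({S})} => {({A})} => {({{S}})} => {({{A}})} => {({{{}}})}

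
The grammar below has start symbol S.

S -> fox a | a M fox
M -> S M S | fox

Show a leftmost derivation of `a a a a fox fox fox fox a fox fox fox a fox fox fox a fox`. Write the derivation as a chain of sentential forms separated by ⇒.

S ⇒ a M fox   [S -> a M fox]
a M fox ⇒ a S M S fox   [M -> S M S]
a S M S fox ⇒ a a M fox M S fox   [S -> a M fox]
a a M fox M S fox ⇒ a a S M S fox M S fox   [M -> S M S]
a a S M S fox M S fox ⇒ a a a M fox M S fox M S fox   [S -> a M fox]
a a a M fox M S fox M S fox ⇒ a a a S M S fox M S fox M S fox   [M -> S M S]
a a a S M S fox M S fox M S fox ⇒ a a a a M fox M S fox M S fox M S fox   [S -> a M fox]
a a a a M fox M S fox M S fox M S fox ⇒ a a a a fox fox M S fox M S fox M S fox   [M -> fox]
a a a a fox fox M S fox M S fox M S fox ⇒ a a a a fox fox fox S fox M S fox M S fox   [M -> fox]
a a a a fox fox fox S fox M S fox M S fox ⇒ a a a a fox fox fox fox a fox M S fox M S fox   [S -> fox a]
a a a a fox fox fox fox a fox M S fox M S fox ⇒ a a a a fox fox fox fox a fox fox S fox M S fox   [M -> fox]
a a a a fox fox fox fox a fox fox S fox M S fox ⇒ a a a a fox fox fox fox a fox fox fox a fox M S fox   [S -> fox a]
a a a a fox fox fox fox a fox fox fox a fox M S fox ⇒ a a a a fox fox fox fox a fox fox fox a fox fox S fox   [M -> fox]
a a a a fox fox fox fox a fox fox fox a fox fox S fox ⇒ a a a a fox fox fox fox a fox fox fox a fox fox fox a fox   [S -> fox a]

S ⇒ a M fox ⇒ a S M S fox ⇒ a a M fox M S fox ⇒ a a S M S fox M S fox ⇒ a a a M fox M S fox M S fox ⇒ a a a S M S fox M S fox M S fox ⇒ a a a a M fox M S fox M S fox M S fox ⇒ a a a a fox fox M S fox M S fox M S fox ⇒ a a a a fox fox fox S fox M S fox M S fox ⇒ a a a a fox fox fox fox a fox M S fox M S fox ⇒ a a a a fox fox fox fox a fox fox S fox M S fox ⇒ a a a a fox fox fox fox a fox fox fox a fox M S fox ⇒ a a a a fox fox fox fox a fox fox fox a fox fox S fox ⇒ a a a a fox fox fox fox a fox fox fox a fox fox fox a fox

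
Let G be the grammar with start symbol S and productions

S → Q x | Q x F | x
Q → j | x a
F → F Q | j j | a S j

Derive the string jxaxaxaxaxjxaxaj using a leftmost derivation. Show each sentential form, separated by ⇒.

S ⇒ QxF ⇒ jxF ⇒ jxaSj ⇒ jxaQxFj ⇒ jxaxaxFj ⇒ jxaxaxFQj ⇒ jxaxaxFQQj ⇒ jxaxaxaSjQQj ⇒ jxaxaxaQxjQQj ⇒ jxaxaxaxaxjQQj ⇒ jxaxaxaxaxjxaQj ⇒ jxaxaxaxaxjxaxaj

S ⇒ QxF   [S → Q x F]
QxF ⇒ jxF   [Q → j]
jxF ⇒ jxaSj   [F → a S j]
jxaSj ⇒ jxaQxFj   [S → Q x F]
jxaQxFj ⇒ jxaxaxFj   [Q → x a]
jxaxaxFj ⇒ jxaxaxFQj   [F → F Q]
jxaxaxFQj ⇒ jxaxaxFQQj   [F → F Q]
jxaxaxFQQj ⇒ jxaxaxaSjQQj   [F → a S j]
jxaxaxaSjQQj ⇒ jxaxaxaQxjQQj   [S → Q x]
jxaxaxaQxjQQj ⇒ jxaxaxaxaxjQQj   [Q → x a]
jxaxaxaxaxjQQj ⇒ jxaxaxaxaxjxaQj   [Q → x a]
jxaxaxaxaxjxaQj ⇒ jxaxaxaxaxjxaxaj   [Q → x a]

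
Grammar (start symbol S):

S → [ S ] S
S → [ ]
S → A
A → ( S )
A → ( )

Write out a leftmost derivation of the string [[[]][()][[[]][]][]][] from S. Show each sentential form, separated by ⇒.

S ⇒ [S]S   [S → [ S ] S]
[S]S ⇒ [[S]S]S   [S → [ S ] S]
[[S]S]S ⇒ [[[]]S]S   [S → [ ]]
[[[]]S]S ⇒ [[[]][S]S]S   [S → [ S ] S]
[[[]][S]S]S ⇒ [[[]][A]S]S   [S → A]
[[[]][A]S]S ⇒ [[[]][()]S]S   [A → ( )]
[[[]][()]S]S ⇒ [[[]][()][S]S]S   [S → [ S ] S]
[[[]][()][S]S]S ⇒ [[[]][()][[S]S]S]S   [S → [ S ] S]
[[[]][()][[S]S]S]S ⇒ [[[]][()][[[]]S]S]S   [S → [ ]]
[[[]][()][[[]]S]S]S ⇒ [[[]][()][[[]][]]S]S   [S → [ ]]
[[[]][()][[[]][]]S]S ⇒ [[[]][()][[[]][]][]]S   [S → [ ]]
[[[]][()][[[]][]][]]S ⇒ [[[]][()][[[]][]][]][]   [S → [ ]]

S ⇒ [S]S ⇒ [[S]S]S ⇒ [[[]]S]S ⇒ [[[]][S]S]S ⇒ [[[]][A]S]S ⇒ [[[]][()]S]S ⇒ [[[]][()][S]S]S ⇒ [[[]][()][[S]S]S]S ⇒ [[[]][()][[[]]S]S]S ⇒ [[[]][()][[[]][]]S]S ⇒ [[[]][()][[[]][]][]]S ⇒ [[[]][()][[[]][]][]][]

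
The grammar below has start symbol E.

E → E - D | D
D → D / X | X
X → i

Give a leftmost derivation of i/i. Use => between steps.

E => D => D/X => X/X => i/X => i/i

E => D   [E → D]
D => D/X   [D → D / X]
D/X => X/X   [D → X]
X/X => i/X   [X → i]
i/X => i/i   [X → i]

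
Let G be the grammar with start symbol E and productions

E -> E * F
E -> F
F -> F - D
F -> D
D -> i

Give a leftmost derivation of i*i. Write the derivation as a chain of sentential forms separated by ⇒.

E ⇒ E*F ⇒ F*F ⇒ D*F ⇒ i*F ⇒ i*D ⇒ i*i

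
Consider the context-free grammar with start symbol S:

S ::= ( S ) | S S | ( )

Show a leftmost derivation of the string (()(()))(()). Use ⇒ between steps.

S⇒SS⇒(S)S⇒(SS)S⇒(()S)S⇒(()(S))S⇒(()(()))S⇒(()(()))(S)⇒(()(()))(())

S ⇒ SS   [S ::= S S]
SS ⇒ (S)S   [S ::= ( S )]
(S)S ⇒ (SS)S   [S ::= S S]
(SS)S ⇒ (()S)S   [S ::= ( )]
(()S)S ⇒ (()(S))S   [S ::= ( S )]
(()(S))S ⇒ (()(()))S   [S ::= ( )]
(()(()))S ⇒ (()(()))(S)   [S ::= ( S )]
(()(()))(S) ⇒ (()(()))(())   [S ::= ( )]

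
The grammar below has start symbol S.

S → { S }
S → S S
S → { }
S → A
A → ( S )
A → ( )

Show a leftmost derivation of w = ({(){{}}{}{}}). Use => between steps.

S => A   [S → A]
A => (S)   [A → ( S )]
(S) => ({S})   [S → { S }]
({S}) => ({SS})   [S → S S]
({SS}) => ({SSS})   [S → S S]
({SSS}) => ({SSSS})   [S → S S]
({SSSS}) => ({ASSS})   [S → A]
({ASSS}) => ({()SSS})   [A → ( )]
({()SSS}) => ({(){S}SS})   [S → { S }]
({(){S}SS}) => ({(){{}}SS})   [S → { }]
({(){{}}SS}) => ({(){{}}{}S})   [S → { }]
({(){{}}{}S}) => ({(){{}}{}{}})   [S → { }]

S => A => (S) => ({S}) => ({SS}) => ({SSS}) => ({SSSS}) => ({ASSS}) => ({()SSS}) => ({(){S}SS}) => ({(){{}}SS}) => ({(){{}}{}S}) => ({(){{}}{}{}})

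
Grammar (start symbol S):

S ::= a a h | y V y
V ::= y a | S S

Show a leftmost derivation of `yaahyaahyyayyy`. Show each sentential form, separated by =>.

S=>yVy=>ySSy=>yaahSy=>yaahyVyy=>yaahySSyy=>yaahyaahSyy=>yaahyaahyVyyy=>yaahyaahyyayyy

S => yVy   [S ::= y V y]
yVy => ySSy   [V ::= S S]
ySSy => yaahSy   [S ::= a a h]
yaahSy => yaahyVyy   [S ::= y V y]
yaahyVyy => yaahySSyy   [V ::= S S]
yaahySSyy => yaahyaahSyy   [S ::= a a h]
yaahyaahSyy => yaahyaahyVyyy   [S ::= y V y]
yaahyaahyVyyy => yaahyaahyyayyy   [V ::= y a]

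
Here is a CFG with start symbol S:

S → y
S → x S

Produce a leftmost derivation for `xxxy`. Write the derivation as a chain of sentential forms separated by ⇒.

S ⇒ xS ⇒ xxS ⇒ xxxS ⇒ xxxy

S ⇒ xS   [S → x S]
xS ⇒ xxS   [S → x S]
xxS ⇒ xxxS   [S → x S]
xxxS ⇒ xxxy   [S → y]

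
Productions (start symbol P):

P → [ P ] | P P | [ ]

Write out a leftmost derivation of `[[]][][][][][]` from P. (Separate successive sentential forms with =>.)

P => PP => [P]P => [[]]P => [[]]PP => [[]]PPP => [[]]PPPP => [[]]PPPPP => [[]][]PPPP => [[]][][]PPP => [[]][][][]PP => [[]][][][][]P => [[]][][][][][]

P => PP   [P → P P]
PP => [P]P   [P → [ P ]]
[P]P => [[]]P   [P → [ ]]
[[]]P => [[]]PP   [P → P P]
[[]]PP => [[]]PPP   [P → P P]
[[]]PPP => [[]]PPPP   [P → P P]
[[]]PPPP => [[]]PPPPP   [P → P P]
[[]]PPPPP => [[]][]PPPP   [P → [ ]]
[[]][]PPPP => [[]][][]PPP   [P → [ ]]
[[]][][]PPP => [[]][][][]PP   [P → [ ]]
[[]][][][]PP => [[]][][][][]P   [P → [ ]]
[[]][][][][]P => [[]][][][][][]   [P → [ ]]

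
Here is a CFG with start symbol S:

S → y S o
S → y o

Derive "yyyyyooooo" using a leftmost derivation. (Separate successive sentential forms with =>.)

S => ySo => yySoo => yyySooo => yyyySoooo => yyyyyooooo

S => ySo   [S → y S o]
ySo => yySoo   [S → y S o]
yySoo => yyySooo   [S → y S o]
yyySooo => yyyySoooo   [S → y S o]
yyyySoooo => yyyyyooooo   [S → y o]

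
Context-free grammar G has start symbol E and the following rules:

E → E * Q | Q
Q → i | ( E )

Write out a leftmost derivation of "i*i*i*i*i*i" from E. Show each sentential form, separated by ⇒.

E ⇒ E*Q   [E → E * Q]
E*Q ⇒ E*Q*Q   [E → E * Q]
E*Q*Q ⇒ E*Q*Q*Q   [E → E * Q]
E*Q*Q*Q ⇒ E*Q*Q*Q*Q   [E → E * Q]
E*Q*Q*Q*Q ⇒ E*Q*Q*Q*Q*Q   [E → E * Q]
E*Q*Q*Q*Q*Q ⇒ Q*Q*Q*Q*Q*Q   [E → Q]
Q*Q*Q*Q*Q*Q ⇒ i*Q*Q*Q*Q*Q   [Q → i]
i*Q*Q*Q*Q*Q ⇒ i*i*Q*Q*Q*Q   [Q → i]
i*i*Q*Q*Q*Q ⇒ i*i*i*Q*Q*Q   [Q → i]
i*i*i*Q*Q*Q ⇒ i*i*i*i*Q*Q   [Q → i]
i*i*i*i*Q*Q ⇒ i*i*i*i*i*Q   [Q → i]
i*i*i*i*i*Q ⇒ i*i*i*i*i*i   [Q → i]

E ⇒ E*Q ⇒ E*Q*Q ⇒ E*Q*Q*Q ⇒ E*Q*Q*Q*Q ⇒ E*Q*Q*Q*Q*Q ⇒ Q*Q*Q*Q*Q*Q ⇒ i*Q*Q*Q*Q*Q ⇒ i*i*Q*Q*Q*Q ⇒ i*i*i*Q*Q*Q ⇒ i*i*i*i*Q*Q ⇒ i*i*i*i*i*Q ⇒ i*i*i*i*i*i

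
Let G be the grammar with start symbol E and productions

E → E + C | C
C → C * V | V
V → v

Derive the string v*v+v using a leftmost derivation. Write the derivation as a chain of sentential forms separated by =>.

E => E+C => C+C => C*V+C => V*V+C => v*V+C => v*v+C => v*v+V => v*v+v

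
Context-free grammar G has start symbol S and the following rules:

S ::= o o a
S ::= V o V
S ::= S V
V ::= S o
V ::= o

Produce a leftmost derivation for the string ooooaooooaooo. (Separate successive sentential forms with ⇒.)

S ⇒ SV ⇒ VoVV ⇒ ooVV ⇒ ooSoV ⇒ ooVoVoV ⇒ ooSooVoV ⇒ ooooaooVoV ⇒ ooooaooSooV ⇒ ooooaooooaooV ⇒ ooooaooooaooo

S ⇒ SV   [S ::= S V]
SV ⇒ VoVV   [S ::= V o V]
VoVV ⇒ ooVV   [V ::= o]
ooVV ⇒ ooSoV   [V ::= S o]
ooSoV ⇒ ooVoVoV   [S ::= V o V]
ooVoVoV ⇒ ooSooVoV   [V ::= S o]
ooSooVoV ⇒ ooooaooVoV   [S ::= o o a]
ooooaooVoV ⇒ ooooaooSooV   [V ::= S o]
ooooaooSooV ⇒ ooooaooooaooV   [S ::= o o a]
ooooaooooaooV ⇒ ooooaooooaooo   [V ::= o]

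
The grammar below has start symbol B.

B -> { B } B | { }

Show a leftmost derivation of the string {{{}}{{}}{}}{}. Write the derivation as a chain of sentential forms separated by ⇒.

B ⇒ {B}B ⇒ {{B}B}B ⇒ {{{}}B}B ⇒ {{{}}{B}B}B ⇒ {{{}}{{}}B}B ⇒ {{{}}{{}}{}}B ⇒ {{{}}{{}}{}}{}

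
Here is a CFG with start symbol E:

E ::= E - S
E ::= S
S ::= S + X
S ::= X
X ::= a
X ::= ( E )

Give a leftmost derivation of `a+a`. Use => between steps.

E => S => S+X => X+X => a+X => a+a

E => S   [E ::= S]
S => S+X   [S ::= S + X]
S+X => X+X   [S ::= X]
X+X => a+X   [X ::= a]
a+X => a+a   [X ::= a]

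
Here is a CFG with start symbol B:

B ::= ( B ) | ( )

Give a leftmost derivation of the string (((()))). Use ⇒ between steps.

B⇒(B)⇒((B))⇒(((B)))⇒(((())))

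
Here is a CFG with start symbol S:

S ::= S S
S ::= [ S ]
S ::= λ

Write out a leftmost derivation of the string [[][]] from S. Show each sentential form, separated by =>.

S => [S]   [S ::= [ S ]]
[S] => [SS]   [S ::= S S]
[SS] => [[S]S]   [S ::= [ S ]]
[[S]S] => [[]S]   [S ::= λ]
[[]S] => [[][S]]   [S ::= [ S ]]
[[][S]] => [[][]]   [S ::= λ]

S=>[S]=>[SS]=>[[S]S]=>[[]S]=>[[][S]]=>[[][]]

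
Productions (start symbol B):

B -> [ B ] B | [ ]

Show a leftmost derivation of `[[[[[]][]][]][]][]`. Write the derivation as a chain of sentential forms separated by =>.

B => [B]B => [[B]B]B => [[[B]B]B]B => [[[[B]B]B]B]B => [[[[[]]B]B]B]B => [[[[[]][]]B]B]B => [[[[[]][]][]]B]B => [[[[[]][]][]][]]B => [[[[[]][]][]][]][]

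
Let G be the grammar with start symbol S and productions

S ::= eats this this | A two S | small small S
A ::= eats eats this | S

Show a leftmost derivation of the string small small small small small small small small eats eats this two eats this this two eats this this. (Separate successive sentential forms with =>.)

S => small small S => small small small small S => small small small small small small S => small small small small small small A two S => small small small small small small S two S => small small small small small small small small S two S => small small small small small small small small A two S two S => small small small small small small small small eats eats this two S two S => small small small small small small small small eats eats this two eats this this two S => small small small small small small small small eats eats this two eats this this two eats this this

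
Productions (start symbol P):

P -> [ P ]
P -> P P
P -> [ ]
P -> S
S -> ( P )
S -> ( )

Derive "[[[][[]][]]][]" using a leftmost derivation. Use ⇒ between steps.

P ⇒ PP ⇒ [P]P ⇒ [[P]]P ⇒ [[PP]]P ⇒ [[[]P]]P ⇒ [[[]PP]]P ⇒ [[[][P]P]]P ⇒ [[[][[]]P]]P ⇒ [[[][[]][]]]P ⇒ [[[][[]][]]][]

P ⇒ PP   [P -> P P]
PP ⇒ [P]P   [P -> [ P ]]
[P]P ⇒ [[P]]P   [P -> [ P ]]
[[P]]P ⇒ [[PP]]P   [P -> P P]
[[PP]]P ⇒ [[[]P]]P   [P -> [ ]]
[[[]P]]P ⇒ [[[]PP]]P   [P -> P P]
[[[]PP]]P ⇒ [[[][P]P]]P   [P -> [ P ]]
[[[][P]P]]P ⇒ [[[][[]]P]]P   [P -> [ ]]
[[[][[]]P]]P ⇒ [[[][[]][]]]P   [P -> [ ]]
[[[][[]][]]]P ⇒ [[[][[]][]]][]   [P -> [ ]]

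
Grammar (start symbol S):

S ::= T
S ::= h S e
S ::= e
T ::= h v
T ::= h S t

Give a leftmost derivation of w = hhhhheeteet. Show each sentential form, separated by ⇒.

S ⇒ T ⇒ hSt ⇒ hhSet ⇒ hhhSeet ⇒ hhhTeet ⇒ hhhhSteet ⇒ hhhhhSeteet ⇒ hhhhheeteet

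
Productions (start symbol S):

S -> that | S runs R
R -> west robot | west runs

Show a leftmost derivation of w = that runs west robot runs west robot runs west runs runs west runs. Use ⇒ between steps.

S ⇒ S runs R ⇒ S runs R runs R ⇒ S runs R runs R runs R ⇒ S runs R runs R runs R runs R ⇒ that runs R runs R runs R runs R ⇒ that runs west robot runs R runs R runs R ⇒ that runs west robot runs west robot runs R runs R ⇒ that runs west robot runs west robot runs west runs runs R ⇒ that runs west robot runs west robot runs west runs runs west runs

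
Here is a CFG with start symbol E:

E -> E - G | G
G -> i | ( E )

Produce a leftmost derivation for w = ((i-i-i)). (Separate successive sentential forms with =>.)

E => G   [E -> G]
G => (E)   [G -> ( E )]
(E) => (G)   [E -> G]
(G) => ((E))   [G -> ( E )]
((E)) => ((E-G))   [E -> E - G]
((E-G)) => ((E-G-G))   [E -> E - G]
((E-G-G)) => ((G-G-G))   [E -> G]
((G-G-G)) => ((i-G-G))   [G -> i]
((i-G-G)) => ((i-i-G))   [G -> i]
((i-i-G)) => ((i-i-i))   [G -> i]

E => G => (E) => (G) => ((E)) => ((E-G)) => ((E-G-G)) => ((G-G-G)) => ((i-G-G)) => ((i-i-G)) => ((i-i-i))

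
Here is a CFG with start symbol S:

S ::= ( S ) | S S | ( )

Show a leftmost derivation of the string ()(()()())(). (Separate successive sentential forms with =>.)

S=>SS=>()S=>()SS=>()(S)S=>()(SS)S=>()(SSS)S=>()(()SS)S=>()(()()S)S=>()(()()())S=>()(()()())()

S => SS   [S ::= S S]
SS => ()S   [S ::= ( )]
()S => ()SS   [S ::= S S]
()SS => ()(S)S   [S ::= ( S )]
()(S)S => ()(SS)S   [S ::= S S]
()(SS)S => ()(SSS)S   [S ::= S S]
()(SSS)S => ()(()SS)S   [S ::= ( )]
()(()SS)S => ()(()()S)S   [S ::= ( )]
()(()()S)S => ()(()()())S   [S ::= ( )]
()(()()())S => ()(()()())()   [S ::= ( )]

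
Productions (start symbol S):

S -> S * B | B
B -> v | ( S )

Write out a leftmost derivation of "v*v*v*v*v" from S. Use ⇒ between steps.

S ⇒ S*B   [S -> S * B]
S*B ⇒ S*B*B   [S -> S * B]
S*B*B ⇒ S*B*B*B   [S -> S * B]
S*B*B*B ⇒ S*B*B*B*B   [S -> S * B]
S*B*B*B*B ⇒ B*B*B*B*B   [S -> B]
B*B*B*B*B ⇒ v*B*B*B*B   [B -> v]
v*B*B*B*B ⇒ v*v*B*B*B   [B -> v]
v*v*B*B*B ⇒ v*v*v*B*B   [B -> v]
v*v*v*B*B ⇒ v*v*v*v*B   [B -> v]
v*v*v*v*B ⇒ v*v*v*v*v   [B -> v]

S⇒S*B⇒S*B*B⇒S*B*B*B⇒S*B*B*B*B⇒B*B*B*B*B⇒v*B*B*B*B⇒v*v*B*B*B⇒v*v*v*B*B⇒v*v*v*v*B⇒v*v*v*v*v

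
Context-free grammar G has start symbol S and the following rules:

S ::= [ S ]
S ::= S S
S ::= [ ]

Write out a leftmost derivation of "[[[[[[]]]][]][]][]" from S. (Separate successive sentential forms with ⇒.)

S ⇒ SS ⇒ [S]S ⇒ [SS]S ⇒ [[S]S]S ⇒ [[SS]S]S ⇒ [[[S]S]S]S ⇒ [[[[S]]S]S]S ⇒ [[[[[S]]]S]S]S ⇒ [[[[[[]]]]S]S]S ⇒ [[[[[[]]]][]]S]S ⇒ [[[[[[]]]][]][]]S ⇒ [[[[[[]]]][]][]][]

S ⇒ SS   [S ::= S S]
SS ⇒ [S]S   [S ::= [ S ]]
[S]S ⇒ [SS]S   [S ::= S S]
[SS]S ⇒ [[S]S]S   [S ::= [ S ]]
[[S]S]S ⇒ [[SS]S]S   [S ::= S S]
[[SS]S]S ⇒ [[[S]S]S]S   [S ::= [ S ]]
[[[S]S]S]S ⇒ [[[[S]]S]S]S   [S ::= [ S ]]
[[[[S]]S]S]S ⇒ [[[[[S]]]S]S]S   [S ::= [ S ]]
[[[[[S]]]S]S]S ⇒ [[[[[[]]]]S]S]S   [S ::= [ ]]
[[[[[[]]]]S]S]S ⇒ [[[[[[]]]][]]S]S   [S ::= [ ]]
[[[[[[]]]][]]S]S ⇒ [[[[[[]]]][]][]]S   [S ::= [ ]]
[[[[[[]]]][]][]]S ⇒ [[[[[[]]]][]][]][]   [S ::= [ ]]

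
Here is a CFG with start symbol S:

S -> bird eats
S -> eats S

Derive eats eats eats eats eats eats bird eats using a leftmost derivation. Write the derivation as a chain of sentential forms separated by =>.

S => eats S => eats eats S => eats eats eats S => eats eats eats eats S => eats eats eats eats eats S => eats eats eats eats eats eats S => eats eats eats eats eats eats bird eats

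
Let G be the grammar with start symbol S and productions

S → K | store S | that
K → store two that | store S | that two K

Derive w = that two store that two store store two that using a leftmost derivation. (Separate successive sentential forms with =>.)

S => K => that two K => that two store S => that two store K => that two store that two K => that two store that two store S => that two store that two store K => that two store that two store store two that

S => K   [S → K]
K => that two K   [K → that two K]
that two K => that two store S   [K → store S]
that two store S => that two store K   [S → K]
that two store K => that two store that two K   [K → that two K]
that two store that two K => that two store that two store S   [K → store S]
that two store that two store S => that two store that two store K   [S → K]
that two store that two store K => that two store that two store store two that   [K → store two that]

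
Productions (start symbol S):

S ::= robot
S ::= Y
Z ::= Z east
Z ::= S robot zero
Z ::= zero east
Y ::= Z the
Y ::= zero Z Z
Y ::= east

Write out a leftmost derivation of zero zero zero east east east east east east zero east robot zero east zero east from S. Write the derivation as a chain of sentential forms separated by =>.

S => Y => zero Z Z => zero Z east Z => zero S robot zero east Z => zero Y robot zero east Z => zero zero Z Z robot zero east Z => zero zero Z east Z robot zero east Z => zero zero Z east east Z robot zero east Z => zero zero Z east east east Z robot zero east Z => zero zero Z east east east east Z robot zero east Z => zero zero Z east east east east east Z robot zero east Z => zero zero zero east east east east east east Z robot zero east Z => zero zero zero east east east east east east zero east robot zero east Z => zero zero zero east east east east east east zero east robot zero east zero east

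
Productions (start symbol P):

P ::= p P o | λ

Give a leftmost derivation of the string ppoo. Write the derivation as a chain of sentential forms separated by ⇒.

P ⇒ pPo   [P ::= p P o]
pPo ⇒ ppPoo   [P ::= p P o]
ppPoo ⇒ ppoo   [P ::= λ]

P⇒pPo⇒ppPoo⇒ppoo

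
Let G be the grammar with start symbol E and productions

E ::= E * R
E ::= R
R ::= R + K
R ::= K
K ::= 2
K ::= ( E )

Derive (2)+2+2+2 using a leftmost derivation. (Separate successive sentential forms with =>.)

E => R   [E ::= R]
R => R+K   [R ::= R + K]
R+K => R+K+K   [R ::= R + K]
R+K+K => R+K+K+K   [R ::= R + K]
R+K+K+K => K+K+K+K   [R ::= K]
K+K+K+K => (E)+K+K+K   [K ::= ( E )]
(E)+K+K+K => (R)+K+K+K   [E ::= R]
(R)+K+K+K => (K)+K+K+K   [R ::= K]
(K)+K+K+K => (2)+K+K+K   [K ::= 2]
(2)+K+K+K => (2)+2+K+K   [K ::= 2]
(2)+2+K+K => (2)+2+2+K   [K ::= 2]
(2)+2+2+K => (2)+2+2+2   [K ::= 2]

E => R => R+K => R+K+K => R+K+K+K => K+K+K+K => (E)+K+K+K => (R)+K+K+K => (K)+K+K+K => (2)+K+K+K => (2)+2+K+K => (2)+2+2+K => (2)+2+2+2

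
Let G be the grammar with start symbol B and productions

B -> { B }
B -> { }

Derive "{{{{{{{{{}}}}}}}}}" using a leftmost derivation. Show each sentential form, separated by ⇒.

B ⇒ {B}   [B -> { B }]
{B} ⇒ {{B}}   [B -> { B }]
{{B}} ⇒ {{{B}}}   [B -> { B }]
{{{B}}} ⇒ {{{{B}}}}   [B -> { B }]
{{{{B}}}} ⇒ {{{{{B}}}}}   [B -> { B }]
{{{{{B}}}}} ⇒ {{{{{{B}}}}}}   [B -> { B }]
{{{{{{B}}}}}} ⇒ {{{{{{{B}}}}}}}   [B -> { B }]
{{{{{{{B}}}}}}} ⇒ {{{{{{{{B}}}}}}}}   [B -> { B }]
{{{{{{{{B}}}}}}}} ⇒ {{{{{{{{{}}}}}}}}}   [B -> { }]

B ⇒ {B} ⇒ {{B}} ⇒ {{{B}}} ⇒ {{{{B}}}} ⇒ {{{{{B}}}}} ⇒ {{{{{{B}}}}}} ⇒ {{{{{{{B}}}}}}} ⇒ {{{{{{{{B}}}}}}}} ⇒ {{{{{{{{{}}}}}}}}}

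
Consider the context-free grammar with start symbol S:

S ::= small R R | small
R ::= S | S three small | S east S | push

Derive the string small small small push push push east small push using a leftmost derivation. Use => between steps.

S => small R R   [S ::= small R R]
small R R => small S east S R   [R ::= S east S]
small S east S R => small small R R east S R   [S ::= small R R]
small small R R east S R => small small S R east S R   [R ::= S]
small small S R east S R => small small small R R R east S R   [S ::= small R R]
small small small R R R east S R => small small small push R R east S R   [R ::= push]
small small small push R R east S R => small small small push push R east S R   [R ::= push]
small small small push push R east S R => small small small push push push east S R   [R ::= push]
small small small push push push east S R => small small small push push push east small R   [S ::= small]
small small small push push push east small R => small small small push push push east small push   [R ::= push]

S => small R R => small S east S R => small small R R east S R => small small S R east S R => small small small R R R east S R => small small small push R R east S R => small small small push push R east S R => small small small push push push east S R => small small small push push push east small R => small small small push push push east small push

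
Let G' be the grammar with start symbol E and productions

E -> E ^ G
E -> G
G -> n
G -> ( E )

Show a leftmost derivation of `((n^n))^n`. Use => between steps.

E => E^G   [E -> E ^ G]
E^G => G^G   [E -> G]
G^G => (E)^G   [G -> ( E )]
(E)^G => (G)^G   [E -> G]
(G)^G => ((E))^G   [G -> ( E )]
((E))^G => ((E^G))^G   [E -> E ^ G]
((E^G))^G => ((G^G))^G   [E -> G]
((G^G))^G => ((n^G))^G   [G -> n]
((n^G))^G => ((n^n))^G   [G -> n]
((n^n))^G => ((n^n))^n   [G -> n]

E=>E^G=>G^G=>(E)^G=>(G)^G=>((E))^G=>((E^G))^G=>((G^G))^G=>((n^G))^G=>((n^n))^G=>((n^n))^n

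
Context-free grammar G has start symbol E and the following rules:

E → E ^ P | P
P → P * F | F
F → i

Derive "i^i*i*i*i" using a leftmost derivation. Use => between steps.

E => E^P   [E → E ^ P]
E^P => P^P   [E → P]
P^P => F^P   [P → F]
F^P => i^P   [F → i]
i^P => i^P*F   [P → P * F]
i^P*F => i^P*F*F   [P → P * F]
i^P*F*F => i^P*F*F*F   [P → P * F]
i^P*F*F*F => i^F*F*F*F   [P → F]
i^F*F*F*F => i^i*F*F*F   [F → i]
i^i*F*F*F => i^i*i*F*F   [F → i]
i^i*i*F*F => i^i*i*i*F   [F → i]
i^i*i*i*F => i^i*i*i*i   [F → i]

E => E^P => P^P => F^P => i^P => i^P*F => i^P*F*F => i^P*F*F*F => i^F*F*F*F => i^i*F*F*F => i^i*i*F*F => i^i*i*i*F => i^i*i*i*i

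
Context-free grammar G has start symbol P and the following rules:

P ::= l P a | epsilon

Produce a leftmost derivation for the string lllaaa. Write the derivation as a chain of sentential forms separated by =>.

P => lPa => llPaa => lllPaaa => lllaaa

P => lPa   [P ::= l P a]
lPa => llPaa   [P ::= l P a]
llPaa => lllPaaa   [P ::= l P a]
lllPaaa => lllaaa   [P ::= epsilon]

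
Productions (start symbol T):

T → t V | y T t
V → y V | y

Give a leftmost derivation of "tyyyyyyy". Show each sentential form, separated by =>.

T => tV   [T → t V]
tV => tyV   [V → y V]
tyV => tyyV   [V → y V]
tyyV => tyyyV   [V → y V]
tyyyV => tyyyyV   [V → y V]
tyyyyV => tyyyyyV   [V → y V]
tyyyyyV => tyyyyyyV   [V → y V]
tyyyyyyV => tyyyyyyy   [V → y]

T => tV => tyV => tyyV => tyyyV => tyyyyV => tyyyyyV => tyyyyyyV => tyyyyyyy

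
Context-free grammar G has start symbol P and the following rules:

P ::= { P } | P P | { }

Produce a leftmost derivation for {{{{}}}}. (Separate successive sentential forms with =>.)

P=>{P}=>{{P}}=>{{{P}}}=>{{{{}}}}

P => {P}   [P ::= { P }]
{P} => {{P}}   [P ::= { P }]
{{P}} => {{{P}}}   [P ::= { P }]
{{{P}}} => {{{{}}}}   [P ::= { }]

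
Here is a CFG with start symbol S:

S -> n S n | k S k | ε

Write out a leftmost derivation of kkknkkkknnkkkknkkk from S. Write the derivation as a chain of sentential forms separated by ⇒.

S ⇒ kSk   [S -> k S k]
kSk ⇒ kkSkk   [S -> k S k]
kkSkk ⇒ kkkSkkk   [S -> k S k]
kkkSkkk ⇒ kkknSnkkk   [S -> n S n]
kkknSnkkk ⇒ kkknkSknkkk   [S -> k S k]
kkknkSknkkk ⇒ kkknkkSkknkkk   [S -> k S k]
kkknkkSkknkkk ⇒ kkknkkkSkkknkkk   [S -> k S k]
kkknkkkSkkknkkk ⇒ kkknkkkkSkkkknkkk   [S -> k S k]
kkknkkkkSkkkknkkk ⇒ kkknkkkknSnkkkknkkk   [S -> n S n]
kkknkkkknSnkkkknkkk ⇒ kkknkkkknnkkkknkkk   [S -> ε]

S⇒kSk⇒kkSkk⇒kkkSkkk⇒kkknSnkkk⇒kkknkSknkkk⇒kkknkkSkknkkk⇒kkknkkkSkkknkkk⇒kkknkkkkSkkkknkkk⇒kkknkkkknSnkkkknkkk⇒kkknkkkknnkkkknkkk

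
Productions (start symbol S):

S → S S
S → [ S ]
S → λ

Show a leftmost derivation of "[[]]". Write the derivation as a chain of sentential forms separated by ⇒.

S ⇒ SS ⇒ SSS ⇒ SSSS ⇒ [S]SSS ⇒ [[S]]SSS ⇒ [[]]SSS ⇒ [[]]SS ⇒ [[]]S ⇒ [[]]

S ⇒ SS   [S → S S]
SS ⇒ SSS   [S → S S]
SSS ⇒ SSSS   [S → S S]
SSSS ⇒ [S]SSS   [S → [ S ]]
[S]SSS ⇒ [[S]]SSS   [S → [ S ]]
[[S]]SSS ⇒ [[]]SSS   [S → λ]
[[]]SSS ⇒ [[]]SS   [S → λ]
[[]]SS ⇒ [[]]S   [S → λ]
[[]]S ⇒ [[]]   [S → λ]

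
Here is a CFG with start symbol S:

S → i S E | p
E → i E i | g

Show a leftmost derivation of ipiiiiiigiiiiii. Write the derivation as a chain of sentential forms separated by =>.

S=>iSE=>ipE=>ipiEi=>ipiiEii=>ipiiiEiii=>ipiiiiEiiii=>ipiiiiiEiiiii=>ipiiiiiiEiiiiii=>ipiiiiiigiiiiii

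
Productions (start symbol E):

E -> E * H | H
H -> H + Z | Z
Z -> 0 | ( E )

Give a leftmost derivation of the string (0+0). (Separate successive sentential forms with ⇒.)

E ⇒ H   [E -> H]
H ⇒ Z   [H -> Z]
Z ⇒ (E)   [Z -> ( E )]
(E) ⇒ (H)   [E -> H]
(H) ⇒ (H+Z)   [H -> H + Z]
(H+Z) ⇒ (Z+Z)   [H -> Z]
(Z+Z) ⇒ (0+Z)   [Z -> 0]
(0+Z) ⇒ (0+0)   [Z -> 0]

E ⇒ H ⇒ Z ⇒ (E) ⇒ (H) ⇒ (H+Z) ⇒ (Z+Z) ⇒ (0+Z) ⇒ (0+0)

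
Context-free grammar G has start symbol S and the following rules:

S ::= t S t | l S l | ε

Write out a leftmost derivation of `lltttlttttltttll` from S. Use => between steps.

S=>lSl=>llSll=>lltStll=>llttSttll=>lltttStttll=>lltttlSltttll=>lltttltStltttll=>lltttlttSttltttll=>lltttlttttltttll

S => lSl   [S ::= l S l]
lSl => llSll   [S ::= l S l]
llSll => lltStll   [S ::= t S t]
lltStll => llttSttll   [S ::= t S t]
llttSttll => lltttStttll   [S ::= t S t]
lltttStttll => lltttlSltttll   [S ::= l S l]
lltttlSltttll => lltttltStltttll   [S ::= t S t]
lltttltStltttll => lltttlttSttltttll   [S ::= t S t]
lltttlttSttltttll => lltttlttttltttll   [S ::= ε]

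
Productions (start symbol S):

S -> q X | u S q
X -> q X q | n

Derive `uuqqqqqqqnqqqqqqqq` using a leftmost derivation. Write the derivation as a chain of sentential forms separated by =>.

S=>uSq=>uuSqq=>uuqXqq=>uuqqXqqq=>uuqqqXqqqq=>uuqqqqXqqqqq=>uuqqqqqXqqqqqq=>uuqqqqqqXqqqqqqq=>uuqqqqqqqXqqqqqqqq=>uuqqqqqqqnqqqqqqqq

S => uSq   [S -> u S q]
uSq => uuSqq   [S -> u S q]
uuSqq => uuqXqq   [S -> q X]
uuqXqq => uuqqXqqq   [X -> q X q]
uuqqXqqq => uuqqqXqqqq   [X -> q X q]
uuqqqXqqqq => uuqqqqXqqqqq   [X -> q X q]
uuqqqqXqqqqq => uuqqqqqXqqqqqq   [X -> q X q]
uuqqqqqXqqqqqq => uuqqqqqqXqqqqqqq   [X -> q X q]
uuqqqqqqXqqqqqqq => uuqqqqqqqXqqqqqqqq   [X -> q X q]
uuqqqqqqqXqqqqqqqq => uuqqqqqqqnqqqqqqqq   [X -> n]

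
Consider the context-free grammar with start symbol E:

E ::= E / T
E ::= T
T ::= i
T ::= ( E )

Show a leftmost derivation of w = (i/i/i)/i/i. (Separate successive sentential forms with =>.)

E => E/T   [E ::= E / T]
E/T => E/T/T   [E ::= E / T]
E/T/T => T/T/T   [E ::= T]
T/T/T => (E)/T/T   [T ::= ( E )]
(E)/T/T => (E/T)/T/T   [E ::= E / T]
(E/T)/T/T => (E/T/T)/T/T   [E ::= E / T]
(E/T/T)/T/T => (T/T/T)/T/T   [E ::= T]
(T/T/T)/T/T => (i/T/T)/T/T   [T ::= i]
(i/T/T)/T/T => (i/i/T)/T/T   [T ::= i]
(i/i/T)/T/T => (i/i/i)/T/T   [T ::= i]
(i/i/i)/T/T => (i/i/i)/i/T   [T ::= i]
(i/i/i)/i/T => (i/i/i)/i/i   [T ::= i]

E => E/T => E/T/T => T/T/T => (E)/T/T => (E/T)/T/T => (E/T/T)/T/T => (T/T/T)/T/T => (i/T/T)/T/T => (i/i/T)/T/T => (i/i/i)/T/T => (i/i/i)/i/T => (i/i/i)/i/i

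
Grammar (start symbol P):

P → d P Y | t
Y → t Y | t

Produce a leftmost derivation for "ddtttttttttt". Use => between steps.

P=>dPY=>ddPYY=>ddtYY=>ddttY=>ddtttY=>ddttttY=>ddtttttY=>ddttttttY=>ddtttttttY=>ddttttttttY=>ddtttttttttY=>ddtttttttttt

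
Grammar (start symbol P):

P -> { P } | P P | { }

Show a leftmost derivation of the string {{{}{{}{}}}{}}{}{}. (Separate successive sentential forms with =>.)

P => PP   [P -> P P]
PP => PPP   [P -> P P]
PPP => {P}PP   [P -> { P }]
{P}PP => {PP}PP   [P -> P P]
{PP}PP => {{P}P}PP   [P -> { P }]
{{P}P}PP => {{PP}P}PP   [P -> P P]
{{PP}P}PP => {{{}P}P}PP   [P -> { }]
{{{}P}P}PP => {{{}{P}}P}PP   [P -> { P }]
{{{}{P}}P}PP => {{{}{PP}}P}PP   [P -> P P]
{{{}{PP}}P}PP => {{{}{{}P}}P}PP   [P -> { }]
{{{}{{}P}}P}PP => {{{}{{}{}}}P}PP   [P -> { }]
{{{}{{}{}}}P}PP => {{{}{{}{}}}{}}PP   [P -> { }]
{{{}{{}{}}}{}}PP => {{{}{{}{}}}{}}{}P   [P -> { }]
{{{}{{}{}}}{}}{}P => {{{}{{}{}}}{}}{}{}   [P -> { }]

P=>PP=>PPP=>{P}PP=>{PP}PP=>{{P}P}PP=>{{PP}P}PP=>{{{}P}P}PP=>{{{}{P}}P}PP=>{{{}{PP}}P}PP=>{{{}{{}P}}P}PP=>{{{}{{}{}}}P}PP=>{{{}{{}{}}}{}}PP=>{{{}{{}{}}}{}}{}P=>{{{}{{}{}}}{}}{}{}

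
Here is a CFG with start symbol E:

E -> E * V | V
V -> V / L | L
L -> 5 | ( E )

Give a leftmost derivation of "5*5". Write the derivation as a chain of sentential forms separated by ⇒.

E⇒E*V⇒V*V⇒L*V⇒5*V⇒5*L⇒5*5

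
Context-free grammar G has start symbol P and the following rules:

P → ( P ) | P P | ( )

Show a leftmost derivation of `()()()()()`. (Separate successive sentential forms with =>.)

P => PP   [P → P P]
PP => PPP   [P → P P]
PPP => ()PP   [P → ( )]
()PP => ()PPP   [P → P P]
()PPP => ()PPPP   [P → P P]
()PPPP => ()()PPP   [P → ( )]
()()PPP => ()()()PP   [P → ( )]
()()()PP => ()()()()P   [P → ( )]
()()()()P => ()()()()()   [P → ( )]

P => PP => PPP => ()PP => ()PPP => ()PPPP => ()()PPP => ()()()PP => ()()()()P => ()()()()()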